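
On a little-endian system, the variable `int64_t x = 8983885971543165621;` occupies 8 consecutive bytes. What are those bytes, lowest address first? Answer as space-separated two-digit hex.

B5 0A 72 44 B1 2C AD 7C

8983885971543165621 in hexadecimal, padded to 64 bits, is 0x7CAD2CB144720AB5.
Split into bytes (most-significant first): 7C AD 2C B1 44 72 0A B5.
Little-endian: lowest address holds the least-significant byte.
So at ascending addresses the bytes are B5 0A 72 44 B1 2C AD 7C.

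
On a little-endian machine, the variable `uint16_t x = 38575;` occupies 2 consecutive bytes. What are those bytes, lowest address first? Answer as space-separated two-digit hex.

38575 in hexadecimal, padded to 16 bits, is 0x96AF.
Split into bytes (most-significant first): 96 AF.
In little-endian order the low byte comes first in memory.
So at ascending addresses the bytes are AF 96.

AF 96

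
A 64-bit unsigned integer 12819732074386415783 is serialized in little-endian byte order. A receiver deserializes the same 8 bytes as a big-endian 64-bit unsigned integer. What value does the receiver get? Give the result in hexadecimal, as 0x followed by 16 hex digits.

0xA7E07B5966D6E8B1

12819732074386415783 in 64-bit hexadecimal is 0xB1E8D666597BE0A7.
Stored little-endian, the bytes at ascending addresses are A7 E0 7B 59 66 D6 E8 B1.
Read back as big-endian, the last byte is least significant, giving 0xA7E07B5966D6E8B1.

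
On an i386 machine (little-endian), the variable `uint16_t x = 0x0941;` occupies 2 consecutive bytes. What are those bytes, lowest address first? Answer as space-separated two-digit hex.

41 09

Split into bytes (most-significant first): 09 41.
Little-endian: lowest address holds the least-significant byte.
So at ascending addresses the bytes are 41 09.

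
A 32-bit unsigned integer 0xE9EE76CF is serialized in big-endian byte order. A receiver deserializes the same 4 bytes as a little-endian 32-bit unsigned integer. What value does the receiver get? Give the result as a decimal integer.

Stored big-endian, the bytes at ascending addresses are E9 EE 76 CF.
Read back as little-endian, the first byte is least significant, giving 0xCF76EEE9.
0xCF76EEE9 = 3480678121.

3480678121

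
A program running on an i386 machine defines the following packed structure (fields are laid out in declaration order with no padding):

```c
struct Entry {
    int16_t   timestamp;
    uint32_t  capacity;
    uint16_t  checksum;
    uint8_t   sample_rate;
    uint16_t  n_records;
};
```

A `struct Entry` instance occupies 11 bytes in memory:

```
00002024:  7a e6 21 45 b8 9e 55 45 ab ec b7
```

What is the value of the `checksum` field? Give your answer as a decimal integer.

17749

`checksum` follows `timestamp` (2 B), `capacity` (4 B), so it starts at offset 2 + 4 = 6 and occupies 2 bytes.
Bytes at offsets 6..7: 55 45.
Little-endian stores the least-significant byte at the lowest address.
Reassemble most-significant byte first: 45 55 → 0x4555.
0x4555 = 17749.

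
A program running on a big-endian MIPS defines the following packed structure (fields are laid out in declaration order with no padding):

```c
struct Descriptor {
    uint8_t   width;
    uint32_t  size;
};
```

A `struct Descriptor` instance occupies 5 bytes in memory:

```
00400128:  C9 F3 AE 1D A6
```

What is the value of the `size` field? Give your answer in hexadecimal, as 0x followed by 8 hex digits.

`size` follows `width` (1 byte), so it starts at byte offset 1 and occupies 4 bytes.
Bytes at offsets 1..4: F3 AE 1D A6.
Big-endian stores the most-significant byte at the lowest address.
The bytes are already most-significant first: 0xF3AE1DA6.

0xF3AE1DA6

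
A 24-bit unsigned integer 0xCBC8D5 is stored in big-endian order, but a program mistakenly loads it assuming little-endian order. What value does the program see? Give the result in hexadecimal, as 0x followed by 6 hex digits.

0xD5C8CB

Stored big-endian, the bytes at ascending addresses are CB C8 D5.
Read back as little-endian, the first byte is least significant, giving 0xD5C8CB.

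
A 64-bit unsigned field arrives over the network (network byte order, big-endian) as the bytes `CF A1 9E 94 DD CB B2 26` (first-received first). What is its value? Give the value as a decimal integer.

14961413799314960934

In big-endian order the high byte comes first in memory.
The bytes are already most-significant first: 0xCFA19E94DDCBB226.
0xCFA19E94DDCBB226 = 14961413799314960934.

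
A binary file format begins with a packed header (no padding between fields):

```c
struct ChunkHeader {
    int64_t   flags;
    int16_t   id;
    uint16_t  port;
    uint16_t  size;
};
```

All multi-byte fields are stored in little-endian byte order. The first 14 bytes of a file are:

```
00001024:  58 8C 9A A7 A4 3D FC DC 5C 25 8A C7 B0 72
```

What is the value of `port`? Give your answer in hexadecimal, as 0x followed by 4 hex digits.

`port` follows `flags` (8 B), `id` (2 B), so it starts at offset 8 + 2 = 10 and occupies 2 bytes.
Bytes at offsets 10..11: 8A C7.
In little-endian order the low byte comes first in memory.
Reassemble most-significant byte first: C7 8A → 0xC78A.

0xC78A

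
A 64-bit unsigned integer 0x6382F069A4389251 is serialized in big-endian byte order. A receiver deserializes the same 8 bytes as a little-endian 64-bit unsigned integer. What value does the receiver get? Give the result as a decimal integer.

5877822742475080291

Stored big-endian, the bytes at ascending addresses are 63 82 F0 69 A4 38 92 51.
Read back as little-endian, the first byte is least significant, giving 0x519238A469F08263.
0x519238A469F08263 = 5877822742475080291.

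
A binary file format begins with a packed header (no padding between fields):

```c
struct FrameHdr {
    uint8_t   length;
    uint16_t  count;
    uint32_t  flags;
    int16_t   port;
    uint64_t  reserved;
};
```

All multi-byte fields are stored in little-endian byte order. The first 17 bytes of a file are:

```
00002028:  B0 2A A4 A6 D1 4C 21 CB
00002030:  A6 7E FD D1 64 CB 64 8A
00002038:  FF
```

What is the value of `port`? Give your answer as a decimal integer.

-22837

`port` follows `length` (1 B), `count` (2 B), `flags` (4 B), so it starts at offset 1 + 2 + 4 = 7 and occupies 2 bytes.
Bytes at offsets 7..8: CB A6.
In little-endian order the low byte comes first in memory.
Reassemble most-significant byte first: A6 CB → 0xA6CB.
Top bit is set, so as a signed 16-bit value this is 0xA6CB − 2^16 = -22837.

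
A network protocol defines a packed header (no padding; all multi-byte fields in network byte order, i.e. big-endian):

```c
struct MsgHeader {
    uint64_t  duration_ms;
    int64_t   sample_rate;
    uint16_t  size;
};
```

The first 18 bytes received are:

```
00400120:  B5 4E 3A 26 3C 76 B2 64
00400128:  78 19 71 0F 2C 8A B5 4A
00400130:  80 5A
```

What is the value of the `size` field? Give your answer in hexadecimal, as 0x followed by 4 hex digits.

0x805A

`size` follows `duration_ms` (8 B), `sample_rate` (8 B), so it starts at offset 8 + 8 = 16 and occupies 2 bytes.
Bytes at offsets 16..17: 80 5A.
Big-endian: lowest address holds the most-significant byte.
The bytes are already most-significant first: 0x805A.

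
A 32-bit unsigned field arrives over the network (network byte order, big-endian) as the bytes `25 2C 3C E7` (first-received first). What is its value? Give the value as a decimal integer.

In big-endian order the high byte comes first in memory.
The bytes are already most-significant first: 0x252C3CE7.
0x252C3CE7 = 623656167.

623656167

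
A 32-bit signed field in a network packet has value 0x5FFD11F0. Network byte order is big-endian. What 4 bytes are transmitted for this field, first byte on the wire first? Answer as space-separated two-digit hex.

5F FD 11 F0

Split into bytes (most-significant first): 5F FD 11 F0.
Big-endian: lowest address holds the most-significant byte.
So the memory order matches the most-significant-first order: 5F FD 11 F0.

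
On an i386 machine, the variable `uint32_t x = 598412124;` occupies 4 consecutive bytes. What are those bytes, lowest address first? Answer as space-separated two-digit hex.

5C 0B AB 23

598412124 in hexadecimal, padded to 32 bits, is 0x23AB0B5C.
Split into bytes (most-significant first): 23 AB 0B 5C.
Little-endian: lowest address holds the least-significant byte.
So at ascending addresses the bytes are 5C 0B AB 23.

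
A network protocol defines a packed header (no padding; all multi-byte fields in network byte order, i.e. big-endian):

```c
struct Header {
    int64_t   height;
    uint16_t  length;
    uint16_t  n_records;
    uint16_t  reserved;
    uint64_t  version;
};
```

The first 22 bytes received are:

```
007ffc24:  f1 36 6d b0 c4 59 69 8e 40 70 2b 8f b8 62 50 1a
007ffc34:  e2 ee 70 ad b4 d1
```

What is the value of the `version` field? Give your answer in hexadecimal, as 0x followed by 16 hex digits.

0x501AE2EE70ADB4D1

`version` follows `height` (8 B), `length` (2 B), `n_records` (2 B), `reserved` (2 B), so it starts at offset 8 + 2 + 2 + 2 = 14 and occupies 8 bytes.
Bytes at offsets 14..21: 50 1A E2 EE 70 AD B4 D1.
Big-endian: lowest address holds the most-significant byte.
The bytes are already most-significant first: 0x501AE2EE70ADB4D1.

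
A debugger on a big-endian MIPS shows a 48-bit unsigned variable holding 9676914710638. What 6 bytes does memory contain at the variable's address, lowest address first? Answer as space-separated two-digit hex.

08 CD 15 10 58 6E

9676914710638 in hexadecimal, padded to 48 bits, is 0x08CD1510586E.
Split into bytes (most-significant first): 08 CD 15 10 58 6E.
In big-endian order the high byte comes first in memory.
So the memory order matches the most-significant-first order: 08 CD 15 10 58 6E.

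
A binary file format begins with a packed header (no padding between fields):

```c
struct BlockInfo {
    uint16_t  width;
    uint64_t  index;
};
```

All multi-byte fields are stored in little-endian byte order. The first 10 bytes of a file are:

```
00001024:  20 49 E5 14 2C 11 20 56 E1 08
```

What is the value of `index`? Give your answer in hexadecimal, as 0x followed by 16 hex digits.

`index` follows `width` (2 bytes), so it starts at byte offset 2 and occupies 8 bytes.
Bytes at offsets 2..9: E5 14 2C 11 20 56 E1 08.
Little-endian: lowest address holds the least-significant byte.
Reassemble most-significant byte first: 08 E1 56 20 11 2C 14 E5 → 0x08E15620112C14E5.

0x08E15620112C14E5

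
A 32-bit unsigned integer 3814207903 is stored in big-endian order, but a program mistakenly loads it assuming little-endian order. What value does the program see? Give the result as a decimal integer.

2670811363

3814207903 in 32-bit hexadecimal is 0xE358319F.
Stored big-endian, the bytes at ascending addresses are E3 58 31 9F.
Read back as little-endian, the first byte is least significant, giving 0x9F3158E3.
0x9F3158E3 = 2670811363.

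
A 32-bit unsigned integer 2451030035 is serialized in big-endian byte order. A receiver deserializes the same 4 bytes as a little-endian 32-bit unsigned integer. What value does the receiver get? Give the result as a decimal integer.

2451030035 in 32-bit hexadecimal is 0x9217C013.
Stored big-endian, the bytes at ascending addresses are 92 17 C0 13.
Read back as little-endian, the first byte is least significant, giving 0x13C01792.
0x13C01792 = 331356050.

331356050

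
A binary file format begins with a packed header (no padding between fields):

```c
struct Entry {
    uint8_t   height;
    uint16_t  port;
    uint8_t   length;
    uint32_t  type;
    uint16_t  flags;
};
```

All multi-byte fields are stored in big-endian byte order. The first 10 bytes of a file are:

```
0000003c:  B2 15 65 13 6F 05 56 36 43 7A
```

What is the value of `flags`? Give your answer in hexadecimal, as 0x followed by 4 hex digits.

0x437A

`flags` follows `height` (1 B), `port` (2 B), `length` (1 B), `type` (4 B), so it starts at offset 1 + 2 + 1 + 4 = 8 and occupies 2 bytes.
Bytes at offsets 8..9: 43 7A.
In big-endian order the high byte comes first in memory.
The bytes are already most-significant first: 0x437A.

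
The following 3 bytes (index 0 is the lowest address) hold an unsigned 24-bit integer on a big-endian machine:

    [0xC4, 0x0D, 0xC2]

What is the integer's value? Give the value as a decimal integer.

12848578

Big-endian: lowest address holds the most-significant byte.
The bytes are already most-significant first: 0xC40DC2.
0xC40DC2 = 12848578.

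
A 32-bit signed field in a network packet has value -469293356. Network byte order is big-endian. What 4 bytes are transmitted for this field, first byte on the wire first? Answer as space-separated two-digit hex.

E4 07 26 D4

Two's complement of -469293356 in 32 bits: 469293356 = 0x1BF8D92C; invert → 0xE40726D3; add 1 → 0xE40726D4.
Split into bytes (most-significant first): E4 07 26 D4.
Big-endian: lowest address holds the most-significant byte.
So the memory order matches the most-significant-first order: E4 07 26 D4.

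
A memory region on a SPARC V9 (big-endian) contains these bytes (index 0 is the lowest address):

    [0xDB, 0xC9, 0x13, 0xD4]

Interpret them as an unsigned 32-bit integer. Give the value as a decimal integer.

Big-endian stores the most-significant byte at the lowest address.
The bytes are already most-significant first: 0xDBC913D4.
0xDBC913D4 = 3687388116.

3687388116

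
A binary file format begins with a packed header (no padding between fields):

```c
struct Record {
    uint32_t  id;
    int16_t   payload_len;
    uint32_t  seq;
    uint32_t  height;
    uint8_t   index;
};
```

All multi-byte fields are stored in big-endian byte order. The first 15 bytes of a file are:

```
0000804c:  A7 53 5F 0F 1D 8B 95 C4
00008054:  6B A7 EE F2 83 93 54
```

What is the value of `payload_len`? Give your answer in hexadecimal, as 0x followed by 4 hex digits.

0x1D8B

`payload_len` follows `id` (4 bytes), so it starts at byte offset 4 and occupies 2 bytes.
Bytes at offsets 4..5: 1D 8B.
Big-endian stores the most-significant byte at the lowest address.
The bytes are already most-significant first: 0x1D8B.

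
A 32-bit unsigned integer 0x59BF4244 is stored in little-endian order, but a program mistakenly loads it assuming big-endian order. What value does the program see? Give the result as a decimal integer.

Stored little-endian, the bytes at ascending addresses are 44 42 BF 59.
Read back as big-endian, the last byte is least significant, giving 0x4442BF59.
0x4442BF59 = 1145225049.

1145225049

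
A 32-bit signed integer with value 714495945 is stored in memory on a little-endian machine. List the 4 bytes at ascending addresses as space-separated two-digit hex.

C9 57 96 2A

714495945 in hexadecimal, padded to 32 bits, is 0x2A9657C9.
Split into bytes (most-significant first): 2A 96 57 C9.
In little-endian order the low byte comes first in memory.
So at ascending addresses the bytes are C9 57 96 2A.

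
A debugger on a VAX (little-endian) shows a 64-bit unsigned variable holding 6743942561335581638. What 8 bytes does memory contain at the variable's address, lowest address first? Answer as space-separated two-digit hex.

C6 9B 0B 52 07 4C 97 5D

6743942561335581638 in hexadecimal, padded to 64 bits, is 0x5D974C07520B9BC6.
Split into bytes (most-significant first): 5D 97 4C 07 52 0B 9B C6.
Little-endian stores the least-significant byte at the lowest address.
So at ascending addresses the bytes are C6 9B 0B 52 07 4C 97 5D.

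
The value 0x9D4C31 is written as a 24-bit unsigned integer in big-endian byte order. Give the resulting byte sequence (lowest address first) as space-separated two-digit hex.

9D 4C 31

Split into bytes (most-significant first): 9D 4C 31.
In big-endian order the high byte comes first in memory.
So the memory order matches the most-significant-first order: 9D 4C 31.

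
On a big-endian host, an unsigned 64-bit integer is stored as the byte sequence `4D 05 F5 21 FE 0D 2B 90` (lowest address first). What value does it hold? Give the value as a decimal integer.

Big-endian stores the most-significant byte at the lowest address.
The bytes are already most-significant first: 0x4D05F521FE0D2B90.
0x4D05F521FE0D2B90 = 5550111642149006224.

5550111642149006224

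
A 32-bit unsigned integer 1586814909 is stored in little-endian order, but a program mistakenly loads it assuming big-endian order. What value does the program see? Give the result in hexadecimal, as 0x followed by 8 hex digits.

1586814909 in 32-bit hexadecimal is 0x5E94DFBD.
Stored little-endian, the bytes at ascending addresses are BD DF 94 5E.
Read back as big-endian, the last byte is least significant, giving 0xBDDF945E.

0xBDDF945E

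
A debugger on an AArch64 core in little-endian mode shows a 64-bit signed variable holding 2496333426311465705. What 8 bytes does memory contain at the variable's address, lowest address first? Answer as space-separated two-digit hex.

2496333426311465705 in hexadecimal, padded to 64 bits, is 0x22A4C2066C3A8AE9.
Split into bytes (most-significant first): 22 A4 C2 06 6C 3A 8A E9.
Little-endian stores the least-significant byte at the lowest address.
So at ascending addresses the bytes are E9 8A 3A 6C 06 C2 A4 22.

E9 8A 3A 6C 06 C2 A4 22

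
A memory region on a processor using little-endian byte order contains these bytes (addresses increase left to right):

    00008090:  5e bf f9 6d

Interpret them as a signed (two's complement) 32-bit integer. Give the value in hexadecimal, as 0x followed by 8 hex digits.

In little-endian order the low byte comes first in memory.
Reassemble most-significant byte first: 6D F9 BF 5E → 0x6DF9BF5E.

0x6DF9BF5E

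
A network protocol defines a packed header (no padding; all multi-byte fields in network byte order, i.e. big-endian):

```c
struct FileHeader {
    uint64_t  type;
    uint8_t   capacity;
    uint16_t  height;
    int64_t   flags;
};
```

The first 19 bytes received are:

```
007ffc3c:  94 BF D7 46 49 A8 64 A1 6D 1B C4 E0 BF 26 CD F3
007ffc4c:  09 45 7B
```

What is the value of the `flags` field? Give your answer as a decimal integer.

`flags` follows `type` (8 B), `capacity` (1 B), `height` (2 B), so it starts at offset 8 + 1 + 2 = 11 and occupies 8 bytes.
Bytes at offsets 11..18: E0 BF 26 CD F3 09 45 7B.
Big-endian: lowest address holds the most-significant byte.
The bytes are already most-significant first: 0xE0BF26CDF309457B.
Top bit is set, so as a signed 64-bit value this is 0xE0BF26CDF309457B − 2^64 = -2252038622674336389.

-2252038622674336389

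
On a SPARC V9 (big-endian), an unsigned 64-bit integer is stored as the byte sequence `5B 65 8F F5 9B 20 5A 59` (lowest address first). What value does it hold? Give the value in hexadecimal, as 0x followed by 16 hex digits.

0x5B658FF59B205A59

Big-endian stores the most-significant byte at the lowest address.
The bytes are already most-significant first: 0x5B658FF59B205A59.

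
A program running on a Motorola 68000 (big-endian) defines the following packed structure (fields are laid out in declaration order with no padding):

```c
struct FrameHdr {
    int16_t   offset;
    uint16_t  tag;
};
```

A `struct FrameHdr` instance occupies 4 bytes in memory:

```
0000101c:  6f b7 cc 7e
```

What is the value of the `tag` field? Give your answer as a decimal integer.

`tag` follows `offset` (2 bytes), so it starts at byte offset 2 and occupies 2 bytes.
Bytes at offsets 2..3: CC 7E.
Big-endian stores the most-significant byte at the lowest address.
The bytes are already most-significant first: 0xCC7E.
0xCC7E = 52350.

52350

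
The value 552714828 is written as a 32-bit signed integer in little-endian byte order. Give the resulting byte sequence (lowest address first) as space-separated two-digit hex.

552714828 in hexadecimal, padded to 32 bits, is 0x20F1C24C.
Split into bytes (most-significant first): 20 F1 C2 4C.
Little-endian: lowest address holds the least-significant byte.
So at ascending addresses the bytes are 4C C2 F1 20.

4C C2 F1 20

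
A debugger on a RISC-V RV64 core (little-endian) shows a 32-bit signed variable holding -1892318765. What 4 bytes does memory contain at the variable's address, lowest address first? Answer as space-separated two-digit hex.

Two's complement of -1892318765 in 32 bits: 1892318765 = 0x70CA7E2D; invert → 0x8F3581D2; add 1 → 0x8F3581D3.
Split into bytes (most-significant first): 8F 35 81 D3.
In little-endian order the low byte comes first in memory.
So at ascending addresses the bytes are D3 81 35 8F.

D3 81 35 8F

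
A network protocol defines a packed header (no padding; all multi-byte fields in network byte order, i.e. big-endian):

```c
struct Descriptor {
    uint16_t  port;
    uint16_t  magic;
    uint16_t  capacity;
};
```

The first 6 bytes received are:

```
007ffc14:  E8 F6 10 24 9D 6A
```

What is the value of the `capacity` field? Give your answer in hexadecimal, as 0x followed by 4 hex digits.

`capacity` follows `port` (2 B), `magic` (2 B), so it starts at offset 2 + 2 = 4 and occupies 2 bytes.
Bytes at offsets 4..5: 9D 6A.
In big-endian order the high byte comes first in memory.
The bytes are already most-significant first: 0x9D6A.

0x9D6A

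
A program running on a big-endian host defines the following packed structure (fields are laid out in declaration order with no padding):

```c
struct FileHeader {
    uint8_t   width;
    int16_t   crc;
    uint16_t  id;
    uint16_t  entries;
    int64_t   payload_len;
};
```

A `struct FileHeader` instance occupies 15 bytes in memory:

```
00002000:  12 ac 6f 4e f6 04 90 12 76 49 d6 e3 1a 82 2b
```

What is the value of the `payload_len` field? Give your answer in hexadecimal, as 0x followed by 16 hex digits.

0x127649D6E31A822B

`payload_len` follows `width` (1 B), `crc` (2 B), `id` (2 B), `entries` (2 B), so it starts at offset 1 + 2 + 2 + 2 = 7 and occupies 8 bytes.
Bytes at offsets 7..14: 12 76 49 D6 E3 1A 82 2B.
Big-endian: lowest address holds the most-significant byte.
The bytes are already most-significant first: 0x127649D6E31A822B.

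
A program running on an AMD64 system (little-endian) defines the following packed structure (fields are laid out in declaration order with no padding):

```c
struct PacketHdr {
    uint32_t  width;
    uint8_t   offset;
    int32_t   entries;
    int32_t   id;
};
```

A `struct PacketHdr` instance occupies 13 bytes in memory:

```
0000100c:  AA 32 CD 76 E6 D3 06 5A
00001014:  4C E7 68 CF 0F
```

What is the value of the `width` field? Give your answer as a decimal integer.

`width` is the first field, at byte offset 0, occupying 4 bytes.
Bytes at offsets 0..3: AA 32 CD 76.
Little-endian: lowest address holds the least-significant byte.
Reassemble most-significant byte first: 76 CD 32 AA → 0x76CD32AA.
0x76CD32AA = 1993159338.

1993159338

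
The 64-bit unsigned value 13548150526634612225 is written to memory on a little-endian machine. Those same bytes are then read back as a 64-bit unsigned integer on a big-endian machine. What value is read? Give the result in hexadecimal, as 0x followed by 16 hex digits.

0x01D6936F1FB304BC

13548150526634612225 in 64-bit hexadecimal is 0xBC04B31F6F93D601.
Stored little-endian, the bytes at ascending addresses are 01 D6 93 6F 1F B3 04 BC.
Read back as big-endian, the last byte is least significant, giving 0x01D6936F1FB304BC.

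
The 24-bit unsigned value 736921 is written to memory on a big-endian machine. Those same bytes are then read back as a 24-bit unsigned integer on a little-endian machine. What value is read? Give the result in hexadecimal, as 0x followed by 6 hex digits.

0x993E0B

736921 in 24-bit hexadecimal is 0x0B3E99.
Stored big-endian, the bytes at ascending addresses are 0B 3E 99.
Read back as little-endian, the first byte is least significant, giving 0x993E0B.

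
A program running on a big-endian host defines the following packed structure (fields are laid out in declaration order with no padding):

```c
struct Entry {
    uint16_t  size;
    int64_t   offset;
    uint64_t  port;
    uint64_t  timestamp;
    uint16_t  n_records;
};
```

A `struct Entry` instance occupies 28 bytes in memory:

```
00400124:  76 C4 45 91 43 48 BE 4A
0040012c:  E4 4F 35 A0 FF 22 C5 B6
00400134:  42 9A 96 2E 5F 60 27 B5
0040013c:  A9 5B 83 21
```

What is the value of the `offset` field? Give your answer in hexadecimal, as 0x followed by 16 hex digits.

`offset` follows `size` (2 bytes), so it starts at byte offset 2 and occupies 8 bytes.
Bytes at offsets 2..9: 45 91 43 48 BE 4A E4 4F.
Big-endian stores the most-significant byte at the lowest address.
The bytes are already most-significant first: 0x45914348BE4AE44F.

0x45914348BE4AE44F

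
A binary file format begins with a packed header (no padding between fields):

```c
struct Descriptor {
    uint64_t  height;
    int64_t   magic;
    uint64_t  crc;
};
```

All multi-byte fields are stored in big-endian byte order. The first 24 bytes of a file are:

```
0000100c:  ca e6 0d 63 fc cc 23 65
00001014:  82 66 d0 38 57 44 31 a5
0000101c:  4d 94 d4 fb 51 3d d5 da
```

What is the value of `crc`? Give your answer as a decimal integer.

5590327213338514906

`crc` follows `height` (8 B), `magic` (8 B), so it starts at offset 8 + 8 = 16 and occupies 8 bytes.
Bytes at offsets 16..23: 4D 94 D4 FB 51 3D D5 DA.
In big-endian order the high byte comes first in memory.
The bytes are already most-significant first: 0x4D94D4FB513DD5DA.
0x4D94D4FB513DD5DA = 5590327213338514906.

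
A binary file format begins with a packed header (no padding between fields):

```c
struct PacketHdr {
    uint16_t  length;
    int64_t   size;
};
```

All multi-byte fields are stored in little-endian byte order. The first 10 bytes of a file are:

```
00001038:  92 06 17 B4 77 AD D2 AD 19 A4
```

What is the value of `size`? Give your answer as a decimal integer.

-6622070656706563049

`size` follows `length` (2 bytes), so it starts at byte offset 2 and occupies 8 bytes.
Bytes at offsets 2..9: 17 B4 77 AD D2 AD 19 A4.
In little-endian order the low byte comes first in memory.
Reassemble most-significant byte first: A4 19 AD D2 AD 77 B4 17 → 0xA419ADD2AD77B417.
Top bit is set, so as a signed 64-bit value this is 0xA419ADD2AD77B417 − 2^64 = -6622070656706563049.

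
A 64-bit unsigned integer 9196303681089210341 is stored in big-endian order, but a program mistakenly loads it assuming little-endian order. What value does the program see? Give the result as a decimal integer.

16539452372088627071

9196303681089210341 in 64-bit hexadecimal is 0x7F9FD5794DF087E5.
Stored big-endian, the bytes at ascending addresses are 7F 9F D5 79 4D F0 87 E5.
Read back as little-endian, the first byte is least significant, giving 0xE587F04D79D59F7F.
0xE587F04D79D59F7F = 16539452372088627071.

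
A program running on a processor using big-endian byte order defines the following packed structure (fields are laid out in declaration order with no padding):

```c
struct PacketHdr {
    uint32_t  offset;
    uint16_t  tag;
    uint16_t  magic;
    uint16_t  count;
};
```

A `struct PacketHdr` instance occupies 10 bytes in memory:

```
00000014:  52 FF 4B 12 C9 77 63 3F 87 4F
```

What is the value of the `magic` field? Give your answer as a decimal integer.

25407

`magic` follows `offset` (4 B), `tag` (2 B), so it starts at offset 4 + 2 = 6 and occupies 2 bytes.
Bytes at offsets 6..7: 63 3F.
Big-endian: lowest address holds the most-significant byte.
The bytes are already most-significant first: 0x633F.
0x633F = 25407.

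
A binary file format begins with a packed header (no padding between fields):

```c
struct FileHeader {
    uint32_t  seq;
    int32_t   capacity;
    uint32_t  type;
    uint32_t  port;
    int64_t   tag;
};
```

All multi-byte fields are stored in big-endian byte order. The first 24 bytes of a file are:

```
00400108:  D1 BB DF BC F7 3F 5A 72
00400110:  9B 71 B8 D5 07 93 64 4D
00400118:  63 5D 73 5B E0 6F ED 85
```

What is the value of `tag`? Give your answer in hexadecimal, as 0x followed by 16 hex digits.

0x635D735BE06FED85

`tag` follows `seq` (4 B), `capacity` (4 B), `type` (4 B), `port` (4 B), so it starts at offset 4 + 4 + 4 + 4 = 16 and occupies 8 bytes.
Bytes at offsets 16..23: 63 5D 73 5B E0 6F ED 85.
Big-endian stores the most-significant byte at the lowest address.
The bytes are already most-significant first: 0x635D735BE06FED85.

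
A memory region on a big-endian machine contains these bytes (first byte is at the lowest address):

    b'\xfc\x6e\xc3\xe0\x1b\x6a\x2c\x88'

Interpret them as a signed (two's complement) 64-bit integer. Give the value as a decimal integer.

-257052761413505912

Big-endian: lowest address holds the most-significant byte.
The bytes are already most-significant first: 0xFC6EC3E01B6A2C88.
Top bit is set, so as a signed 64-bit value this is 0xFC6EC3E01B6A2C88 − 2^64 = -257052761413505912.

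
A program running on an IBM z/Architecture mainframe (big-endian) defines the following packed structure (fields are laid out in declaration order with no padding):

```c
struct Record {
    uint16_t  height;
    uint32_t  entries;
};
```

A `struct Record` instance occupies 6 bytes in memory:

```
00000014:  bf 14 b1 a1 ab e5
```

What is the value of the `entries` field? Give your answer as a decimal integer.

2980162533

`entries` follows `height` (2 bytes), so it starts at byte offset 2 and occupies 4 bytes.
Bytes at offsets 2..5: B1 A1 AB E5.
Big-endian stores the most-significant byte at the lowest address.
The bytes are already most-significant first: 0xB1A1ABE5.
0xB1A1ABE5 = 2980162533.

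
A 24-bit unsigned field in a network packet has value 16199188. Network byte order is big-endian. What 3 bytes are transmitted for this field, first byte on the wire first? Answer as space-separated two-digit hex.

F7 2E 14

16199188 in hexadecimal, padded to 24 bits, is 0xF72E14.
Split into bytes (most-significant first): F7 2E 14.
Big-endian: lowest address holds the most-significant byte.
So the memory order matches the most-significant-first order: F7 2E 14.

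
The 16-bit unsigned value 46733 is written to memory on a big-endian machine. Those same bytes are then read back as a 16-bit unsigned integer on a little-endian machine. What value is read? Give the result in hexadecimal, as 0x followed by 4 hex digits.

46733 in 16-bit hexadecimal is 0xB68D.
Stored big-endian, the bytes at ascending addresses are B6 8D.
Read back as little-endian, the first byte is least significant, giving 0x8DB6.

0x8DB6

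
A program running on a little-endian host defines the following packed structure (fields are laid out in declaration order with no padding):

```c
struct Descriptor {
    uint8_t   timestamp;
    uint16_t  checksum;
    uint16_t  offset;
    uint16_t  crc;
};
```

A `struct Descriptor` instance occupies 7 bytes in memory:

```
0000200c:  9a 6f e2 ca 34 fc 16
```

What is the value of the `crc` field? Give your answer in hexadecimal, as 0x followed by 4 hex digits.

0x16FC

`crc` follows `timestamp` (1 B), `checksum` (2 B), `offset` (2 B), so it starts at offset 1 + 2 + 2 = 5 and occupies 2 bytes.
Bytes at offsets 5..6: FC 16.
Little-endian stores the least-significant byte at the lowest address.
Reassemble most-significant byte first: 16 FC → 0x16FC.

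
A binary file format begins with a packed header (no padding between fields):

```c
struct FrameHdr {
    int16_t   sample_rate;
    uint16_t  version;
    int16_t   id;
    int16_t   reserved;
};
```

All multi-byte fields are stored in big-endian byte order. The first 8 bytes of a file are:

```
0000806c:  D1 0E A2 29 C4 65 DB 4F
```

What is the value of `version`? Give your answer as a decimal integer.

`version` follows `sample_rate` (2 bytes), so it starts at byte offset 2 and occupies 2 bytes.
Bytes at offsets 2..3: A2 29.
In big-endian order the high byte comes first in memory.
The bytes are already most-significant first: 0xA229.
0xA229 = 41513.

41513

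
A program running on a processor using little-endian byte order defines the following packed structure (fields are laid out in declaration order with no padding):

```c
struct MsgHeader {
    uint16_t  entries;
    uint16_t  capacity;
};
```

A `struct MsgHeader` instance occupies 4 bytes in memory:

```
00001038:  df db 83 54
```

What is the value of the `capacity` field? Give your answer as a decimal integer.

`capacity` follows `entries` (2 bytes), so it starts at byte offset 2 and occupies 2 bytes.
Bytes at offsets 2..3: 83 54.
In little-endian order the low byte comes first in memory.
Reassemble most-significant byte first: 54 83 → 0x5483.
0x5483 = 21635.

21635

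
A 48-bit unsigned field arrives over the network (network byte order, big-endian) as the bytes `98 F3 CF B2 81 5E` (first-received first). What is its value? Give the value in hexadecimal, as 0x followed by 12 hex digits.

0x98F3CFB2815E

In big-endian order the high byte comes first in memory.
The bytes are already most-significant first: 0x98F3CFB2815E.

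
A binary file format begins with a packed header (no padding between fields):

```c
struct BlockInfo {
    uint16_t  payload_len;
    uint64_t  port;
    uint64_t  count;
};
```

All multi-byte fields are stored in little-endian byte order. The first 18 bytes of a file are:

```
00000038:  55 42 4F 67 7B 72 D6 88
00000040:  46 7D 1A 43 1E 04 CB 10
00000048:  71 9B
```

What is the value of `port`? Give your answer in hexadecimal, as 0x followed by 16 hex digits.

`port` follows `payload_len` (2 bytes), so it starts at byte offset 2 and occupies 8 bytes.
Bytes at offsets 2..9: 4F 67 7B 72 D6 88 46 7D.
Little-endian stores the least-significant byte at the lowest address.
Reassemble most-significant byte first: 7D 46 88 D6 72 7B 67 4F → 0x7D4688D6727B674F.

0x7D4688D6727B674F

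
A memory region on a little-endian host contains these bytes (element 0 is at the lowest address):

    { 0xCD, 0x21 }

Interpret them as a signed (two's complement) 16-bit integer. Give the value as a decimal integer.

8653

In little-endian order the low byte comes first in memory.
Reassemble most-significant byte first: 21 CD → 0x21CD.
0x21CD = 8653.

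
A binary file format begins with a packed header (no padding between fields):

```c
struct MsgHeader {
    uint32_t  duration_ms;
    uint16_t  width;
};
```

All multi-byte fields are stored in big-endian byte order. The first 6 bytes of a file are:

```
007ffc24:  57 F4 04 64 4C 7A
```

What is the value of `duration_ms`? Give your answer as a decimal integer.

`duration_ms` is the first field, at byte offset 0, occupying 4 bytes.
Bytes at offsets 0..3: 57 F4 04 64.
Big-endian stores the most-significant byte at the lowest address.
The bytes are already most-significant first: 0x57F40464.
0x57F40464 = 1475609700.

1475609700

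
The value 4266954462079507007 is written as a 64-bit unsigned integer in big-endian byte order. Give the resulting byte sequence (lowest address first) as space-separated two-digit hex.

3B 37 44 79 D9 04 5A 3F

4266954462079507007 in hexadecimal, padded to 64 bits, is 0x3B374479D9045A3F.
Split into bytes (most-significant first): 3B 37 44 79 D9 04 5A 3F.
Big-endian: lowest address holds the most-significant byte.
So the memory order matches the most-significant-first order: 3B 37 44 79 D9 04 5A 3F.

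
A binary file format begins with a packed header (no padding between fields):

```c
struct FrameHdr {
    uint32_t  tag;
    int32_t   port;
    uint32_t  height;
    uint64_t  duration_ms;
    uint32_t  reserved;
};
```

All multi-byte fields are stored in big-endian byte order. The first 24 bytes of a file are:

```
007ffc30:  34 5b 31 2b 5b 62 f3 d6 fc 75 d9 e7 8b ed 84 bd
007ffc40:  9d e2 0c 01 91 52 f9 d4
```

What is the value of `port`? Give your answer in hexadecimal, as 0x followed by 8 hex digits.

`port` follows `tag` (4 bytes), so it starts at byte offset 4 and occupies 4 bytes.
Bytes at offsets 4..7: 5B 62 F3 D6.
Big-endian: lowest address holds the most-significant byte.
The bytes are already most-significant first: 0x5B62F3D6.

0x5B62F3D6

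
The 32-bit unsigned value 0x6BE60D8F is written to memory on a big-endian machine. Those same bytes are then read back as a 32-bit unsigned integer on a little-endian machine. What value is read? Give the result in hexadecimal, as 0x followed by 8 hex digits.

Stored big-endian, the bytes at ascending addresses are 6B E6 0D 8F.
Read back as little-endian, the first byte is least significant, giving 0x8F0DE66B.

0x8F0DE66B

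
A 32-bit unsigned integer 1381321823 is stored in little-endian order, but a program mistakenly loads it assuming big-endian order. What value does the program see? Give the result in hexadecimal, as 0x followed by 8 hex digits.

1381321823 in 32-bit hexadecimal is 0x52554C5F.
Stored little-endian, the bytes at ascending addresses are 5F 4C 55 52.
Read back as big-endian, the last byte is least significant, giving 0x5F4C5552.

0x5F4C5552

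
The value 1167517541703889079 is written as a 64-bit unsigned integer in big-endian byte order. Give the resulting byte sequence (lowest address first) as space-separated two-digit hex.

10 33 DB 04 B6 4C 30 B7

1167517541703889079 in hexadecimal, padded to 64 bits, is 0x1033DB04B64C30B7.
Split into bytes (most-significant first): 10 33 DB 04 B6 4C 30 B7.
In big-endian order the high byte comes first in memory.
So the memory order matches the most-significant-first order: 10 33 DB 04 B6 4C 30 B7.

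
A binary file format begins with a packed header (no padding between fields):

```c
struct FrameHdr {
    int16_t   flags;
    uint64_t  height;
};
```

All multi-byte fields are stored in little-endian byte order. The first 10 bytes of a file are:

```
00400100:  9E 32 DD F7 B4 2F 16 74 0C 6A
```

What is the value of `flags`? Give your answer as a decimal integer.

12958

`flags` is the first field, at byte offset 0, occupying 2 bytes.
Bytes at offsets 0..1: 9E 32.
Little-endian: lowest address holds the least-significant byte.
Reassemble most-significant byte first: 32 9E → 0x329E.
0x329E = 12958.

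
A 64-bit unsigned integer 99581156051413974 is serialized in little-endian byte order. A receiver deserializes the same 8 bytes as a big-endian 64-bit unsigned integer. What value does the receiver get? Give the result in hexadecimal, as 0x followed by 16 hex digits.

0xD66BC4A888C86101

99581156051413974 in 64-bit hexadecimal is 0x0161C888A8C46BD6.
Stored little-endian, the bytes at ascending addresses are D6 6B C4 A8 88 C8 61 01.
Read back as big-endian, the last byte is least significant, giving 0xD66BC4A888C86101.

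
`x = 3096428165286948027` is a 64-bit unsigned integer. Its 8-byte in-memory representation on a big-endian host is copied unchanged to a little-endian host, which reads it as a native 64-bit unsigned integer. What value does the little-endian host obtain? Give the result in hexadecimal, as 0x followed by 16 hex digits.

0xBB6C71C002B9F82A

3096428165286948027 in 64-bit hexadecimal is 0x2AF8B902C0716CBB.
Stored big-endian, the bytes at ascending addresses are 2A F8 B9 02 C0 71 6C BB.
Read back as little-endian, the first byte is least significant, giving 0xBB6C71C002B9F82A.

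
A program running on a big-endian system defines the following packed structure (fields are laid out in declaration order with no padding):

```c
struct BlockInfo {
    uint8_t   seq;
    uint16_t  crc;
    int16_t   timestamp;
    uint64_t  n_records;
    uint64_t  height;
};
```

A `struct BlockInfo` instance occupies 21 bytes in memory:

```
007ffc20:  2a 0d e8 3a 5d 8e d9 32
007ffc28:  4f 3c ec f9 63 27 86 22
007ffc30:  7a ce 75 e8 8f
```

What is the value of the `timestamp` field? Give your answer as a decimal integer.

`timestamp` follows `seq` (1 B), `crc` (2 B), so it starts at offset 1 + 2 = 3 and occupies 2 bytes.
Bytes at offsets 3..4: 3A 5D.
In big-endian order the high byte comes first in memory.
The bytes are already most-significant first: 0x3A5D.
0x3A5D = 14941.

14941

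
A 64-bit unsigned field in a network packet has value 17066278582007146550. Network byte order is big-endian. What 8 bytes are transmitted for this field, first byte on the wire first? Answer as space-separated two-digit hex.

17066278582007146550 in hexadecimal, padded to 64 bits, is 0xECD799F30664A836.
Split into bytes (most-significant first): EC D7 99 F3 06 64 A8 36.
Big-endian stores the most-significant byte at the lowest address.
So the memory order matches the most-significant-first order: EC D7 99 F3 06 64 A8 36.

EC D7 99 F3 06 64 A8 36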